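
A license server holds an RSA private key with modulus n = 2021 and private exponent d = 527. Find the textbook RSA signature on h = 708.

632

h^527 mod 2021 = 632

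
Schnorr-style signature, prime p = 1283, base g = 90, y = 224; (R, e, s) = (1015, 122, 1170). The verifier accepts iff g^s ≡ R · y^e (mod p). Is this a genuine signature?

g^s mod p:
90^2 = 8100 ≡ 402
90^4 ≡ 402^2 = 161604 ≡ 1229
90^8 ≡ 1229^2 = 1510441 ≡ 350
90^16 ≡ 350^2 = 122500 ≡ 615
90^32 ≡ 615^2 = 378225 ≡ 1023
90^64 ≡ 1023^2 = 1046529 ≡ 884
90^128 ≡ 884^2 = 781456 ≡ 109
90^256 ≡ 109^2 = 11881 ≡ 334
90^512 ≡ 334^2 = 111556 ≡ 1218
90^1024 ≡ 1218^2 = 1483524 ≡ 376
1170 = 1024 + 128 + 16 + 2, so 90^1170 ≡ 376·109·615·402 ≡ 1065 (mod 1283)
R · y^e mod p:
224^2 = 50176 ≡ 139
224^4 ≡ 139^2 = 19321 ≡ 76
224^8 ≡ 76^2 = 5776 ≡ 644
224^16 ≡ 644^2 = 414736 ≡ 327
224^32 ≡ 327^2 = 106929 ≡ 440
224^64 ≡ 440^2 = 193600 ≡ 1150
122 = 64 + 32 + 16 + 8 + 2, so 224^122 ≡ 1150·440·327·644·139 ≡ 987 (mod 1283)
1015·987 = 1001805 ≡ 1065 (mod 1283)
1065 ≡ 1065 (mod 1283); signature holds.

genuine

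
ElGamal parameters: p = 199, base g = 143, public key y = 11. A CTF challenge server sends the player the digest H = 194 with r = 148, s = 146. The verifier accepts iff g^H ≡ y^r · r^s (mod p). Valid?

Left side g^H mod p:
Squares mod 199: 143^1≡143, 143^2≡151, 143^4≡115, 143^8≡91, 143^16≡122, 143^32≡158, 143^64≡89, 143^128≡160
194 = 128 + 64 + 2, so 143^194 ≡ 160·89·151 ≡ 45 (mod 199)
Right side y^r · r^s mod p:
Squares mod 199: 11^1≡11, 11^2≡121, 11^4≡114, 11^8≡61, 11^16≡139, 11^32≡18, 11^64≡125, 11^128≡103
148 = 128 + 16 + 4, so 11^148 ≡ 103·139·114 ≡ 139 (mod 199)
Squares mod 199: 148^1≡148, 148^2≡14, 148^4≡196, 148^8≡9, 148^16≡81, 148^32≡193, 148^64≡36, 148^128≡102
146 = 128 + 16 + 2, so 148^146 ≡ 102·81·14 ≡ 49 (mod 199)
139·49 = 6811 ≡ 45 (mod 199)
45 ≡ 45 (mod 199), so the signature is genuine.

yes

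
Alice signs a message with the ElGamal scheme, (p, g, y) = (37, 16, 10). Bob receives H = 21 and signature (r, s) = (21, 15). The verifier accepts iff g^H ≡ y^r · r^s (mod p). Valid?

no

Left side g^H mod p:
16^21 mod 37 = 26
Right side y^r · r^s mod p:
10^21 mod 37 = 1
21^15 mod 37 = 27
1·27 = 27 ≡ 27 (mod 37)
26 ≠ 27, so verification fails.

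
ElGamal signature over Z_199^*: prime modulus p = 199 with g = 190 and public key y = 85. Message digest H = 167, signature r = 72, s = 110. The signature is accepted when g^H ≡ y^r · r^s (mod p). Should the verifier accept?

Left side g^H mod p:
190^2 = 36100 ≡ 81
190^4 ≡ 81^2 = 6561 ≡ 193
190^8 ≡ 193^2 = 37249 ≡ 36
190^16 ≡ 36^2 = 1296 ≡ 102
190^32 ≡ 102^2 = 10404 ≡ 56
190^64 ≡ 56^2 = 3136 ≡ 151
190^128 ≡ 151^2 = 22801 ≡ 115
167 = 128 + 32 + 4 + 2 + 1, so 190^167 ≡ 115·56·193·81·190 ≡ 110 (mod 199)
Right side y^r · r^s mod p:
85^2 = 7225 ≡ 61
85^4 ≡ 61^2 = 3721 ≡ 139
85^8 ≡ 139^2 = 19321 ≡ 18
85^16 ≡ 18^2 = 324 ≡ 125
85^32 ≡ 125^2 = 15625 ≡ 103
85^64 ≡ 103^2 = 10609 ≡ 62
72 = 64 + 8, so 85^72 ≡ 62·18 ≡ 121 (mod 199)
72^2 = 5184 ≡ 10
72^4 ≡ 10^2 = 100
72^8 ≡ 100^2 = 10000 ≡ 50
72^16 ≡ 50^2 = 2500 ≡ 112
72^32 ≡ 112^2 = 12544 ≡ 7
72^64 ≡ 7^2 = 49
110 = 64 + 32 + 8 + 4 + 2, so 72^110 ≡ 49·7·50·100·10 ≡ 180 (mod 199)
121·180 = 21780 ≡ 89 (mod 199)
110 ≠ 89, so verification fails.

reject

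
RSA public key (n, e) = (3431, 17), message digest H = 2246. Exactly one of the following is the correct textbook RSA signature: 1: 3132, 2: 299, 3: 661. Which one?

Candidate 1: Squares mod 3431: 3132^1≡3132, 3132^2≡195, 3132^4≡284, 3132^8≡1743, 3132^16≡1614; 17 = 16 + 1, so 3132^17 ≡ 1614·3132 ≡ 1185 (mod 3431)
Candidate 2: Squares mod 3431: 299^1≡299, 299^2≡195, 299^4≡284, 299^8≡1743, 299^16≡1614; 17 = 16 + 1, so 299^17 ≡ 1614·299 ≡ 2246 (mod 3431)
  → matches H = 2246
Candidate 3: Squares mod 3431: 661^1≡661, 661^2≡1184, 661^4≡2008, 661^8≡639, 661^16≡32; 17 = 16 + 1, so 661^17 ≡ 32·661 ≡ 566 (mod 3431)

2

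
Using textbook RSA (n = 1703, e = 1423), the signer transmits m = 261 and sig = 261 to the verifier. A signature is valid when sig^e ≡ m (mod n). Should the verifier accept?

Squares mod 1703: sig^1≡261, sig^2≡1, sig^4≡1, sig^8≡1, sig^16≡1, sig^32≡1, sig^64≡1, sig^128≡1, sig^256≡1, sig^512≡1, sig^1024≡1
1423 = 1024 + 256 + 128 + 8 + 4 + 2 + 1, so sig^1423 ≡ 1·1·1·1·1·1·261 ≡ 261 (mod 1703)
261 = m, so the signature checks out.

accept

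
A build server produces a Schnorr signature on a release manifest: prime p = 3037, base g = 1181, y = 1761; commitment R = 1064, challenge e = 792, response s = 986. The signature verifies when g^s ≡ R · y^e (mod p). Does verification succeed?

passes

g^s mod p:
Squares mod 3037: 1181^1≡1181, 1181^2≡778, 1181^4≡921, 1181^8≡918, 1181^16≡1475, 1181^32≡1133, 1181^64≡2075, 1181^128≡2196, 1181^256≡2697, 1181^512≡194
986 = 512 + 256 + 128 + 64 + 16 + 8 + 2, so 1181^986 ≡ 194·2697·2196·2075·1475·918·778 ≡ 2230 (mod 3037)
R · y^e mod p:
Squares mod 3037: 1761^1≡1761, 1761^2≡344, 1761^4≡2930, 1761^8≡2338, 1761^16≡2681, 1761^32≡2219, 1761^64≡984, 1761^128≡2490, 1761^256≡1583, 1761^512≡364
792 = 512 + 256 + 16 + 8, so 1761^792 ≡ 364·1583·2681·2338 ≡ 533 (mod 3037)
1064·533 = 567112 ≡ 2230 (mod 3037)
2230 ≡ 2230 (mod 3037); signature holds.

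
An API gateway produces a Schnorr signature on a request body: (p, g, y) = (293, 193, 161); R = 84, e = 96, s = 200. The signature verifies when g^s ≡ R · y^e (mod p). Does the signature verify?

verifies

g^s mod p:
Squares mod 293: 193^1≡193, 193^2≡38, 193^4≡272, 193^8≡148, 193^16≡222, 193^32≡60, 193^64≡84, 193^128≡24
200 = 128 + 64 + 8, so 193^200 ≡ 24·84·148 ≡ 94 (mod 293)
R · y^e mod p:
Squares mod 293: 161^1≡161, 161^2≡137, 161^4≡17, 161^8≡289, 161^16≡16, 161^32≡256, 161^64≡197
96 = 64 + 32, so 161^96 ≡ 197·256 ≡ 36 (mod 293)
84·36 = 3024 ≡ 94 (mod 293)
94 ≡ 94 (mod 293); signature holds.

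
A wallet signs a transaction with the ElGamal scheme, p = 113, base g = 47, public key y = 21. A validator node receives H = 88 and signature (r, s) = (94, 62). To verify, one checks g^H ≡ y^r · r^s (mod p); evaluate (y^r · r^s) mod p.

83

21^94 mod 113 = 62
94^62 mod 113 = 87
y^r · r^s ≡ 62·87 = 5394 ≡ 83 (mod 113)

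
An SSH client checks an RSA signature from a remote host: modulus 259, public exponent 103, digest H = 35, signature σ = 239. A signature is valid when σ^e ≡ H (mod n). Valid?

no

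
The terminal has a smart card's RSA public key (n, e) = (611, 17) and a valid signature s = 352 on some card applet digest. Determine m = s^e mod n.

547

s^17 mod 611 = 547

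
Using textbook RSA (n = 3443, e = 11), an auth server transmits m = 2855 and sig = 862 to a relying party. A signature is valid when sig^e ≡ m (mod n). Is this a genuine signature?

forged

Squares mod 3443: sig^1≡862, sig^2≡2799, sig^4≡1576, sig^8≡1373
11 = 8 + 2 + 1, so sig^11 ≡ 1373·2799·862 ≡ 3381 (mod 3443)
sig^11 mod 3443 = 3381, but m = 2855.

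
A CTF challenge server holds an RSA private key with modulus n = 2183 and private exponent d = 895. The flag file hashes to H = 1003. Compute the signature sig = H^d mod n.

H^895 mod 2183 = 1298

1298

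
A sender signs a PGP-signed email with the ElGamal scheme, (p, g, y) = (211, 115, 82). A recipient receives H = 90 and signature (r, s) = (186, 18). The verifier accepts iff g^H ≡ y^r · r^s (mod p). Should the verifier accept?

Left side g^H mod p:
115^2 = 13225 ≡ 143
115^4 ≡ 143^2 = 20449 ≡ 193
115^8 ≡ 193^2 = 37249 ≡ 113
115^16 ≡ 113^2 = 12769 ≡ 109
115^32 ≡ 109^2 = 11881 ≡ 65
115^64 ≡ 65^2 = 4225 ≡ 5
90 = 64 + 16 + 8 + 2, so 115^90 ≡ 5·109·113·143 ≡ 148 (mod 211)
Right side y^r · r^s mod p:
82^2 = 6724 ≡ 183
82^4 ≡ 183^2 = 33489 ≡ 151
82^8 ≡ 151^2 = 22801 ≡ 13
82^16 ≡ 13^2 = 169
82^32 ≡ 169^2 = 28561 ≡ 76
82^64 ≡ 76^2 = 5776 ≡ 79
82^128 ≡ 79^2 = 6241 ≡ 122
186 = 128 + 32 + 16 + 8 + 2, so 82^186 ≡ 122·76·169·13·183 ≡ 114 (mod 211)
186^2 = 34596 ≡ 203
186^4 ≡ 203^2 = 41209 ≡ 64
186^8 ≡ 64^2 = 4096 ≡ 87
186^16 ≡ 87^2 = 7569 ≡ 184
18 = 16 + 2, so 186^18 ≡ 184·203 ≡ 5 (mod 211)
114·5 = 570 ≡ 148 (mod 211)
148 ≡ 148 (mod 211), so the signature is genuine.

accept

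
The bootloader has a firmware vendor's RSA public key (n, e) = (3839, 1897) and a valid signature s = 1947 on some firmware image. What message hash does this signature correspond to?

1177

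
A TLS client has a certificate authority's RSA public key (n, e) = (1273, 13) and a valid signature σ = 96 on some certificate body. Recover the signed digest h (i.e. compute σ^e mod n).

96

σ^13 mod 1273 = 96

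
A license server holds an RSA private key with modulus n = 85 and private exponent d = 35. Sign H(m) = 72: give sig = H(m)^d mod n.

(H(m))^2 ≡ 72^2 = 5184 ≡ 84
(H(m))^4 ≡ 84^2 = 7056 ≡ 1
(H(m))^8 ≡ 1^2 = 1
(H(m))^16 ≡ 1^2 = 1
(H(m))^32 ≡ 1^2 = 1
35 = 32 + 2 + 1, so (H(m))^35 ≡ 1·84·72 ≡ 13 (mod 85)

13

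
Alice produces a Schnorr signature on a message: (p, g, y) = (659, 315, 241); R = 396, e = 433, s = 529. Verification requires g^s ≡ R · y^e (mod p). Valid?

g^s mod p:
315^2 = 99225 ≡ 375
315^4 ≡ 375^2 = 140625 ≡ 258
315^8 ≡ 258^2 = 66564 ≡ 5
315^16 ≡ 5^2 = 25
315^32 ≡ 25^2 = 625
315^64 ≡ 625^2 = 390625 ≡ 497
315^128 ≡ 497^2 = 247009 ≡ 543
315^256 ≡ 543^2 = 294849 ≡ 276
315^512 ≡ 276^2 = 76176 ≡ 391
529 = 512 + 16 + 1, so 315^529 ≡ 391·25·315 ≡ 277 (mod 659)
R · y^e mod p:
241^2 = 58081 ≡ 89
241^4 ≡ 89^2 = 7921 ≡ 13
241^8 ≡ 13^2 = 169
241^16 ≡ 169^2 = 28561 ≡ 224
241^32 ≡ 224^2 = 50176 ≡ 92
241^64 ≡ 92^2 = 8464 ≡ 556
241^128 ≡ 556^2 = 309136 ≡ 65
241^256 ≡ 65^2 = 4225 ≡ 271
433 = 256 + 128 + 32 + 16 + 1, so 241^433 ≡ 271·65·92·224·241 ≡ 585 (mod 659)
396·585 = 231660 ≡ 351 (mod 659)
277 ≠ 351; the check fails.

no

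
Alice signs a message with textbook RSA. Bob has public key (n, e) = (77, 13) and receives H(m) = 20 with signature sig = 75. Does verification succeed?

sig^2 ≡ 75^2 = 5625 ≡ 4
sig^4 ≡ 4^2 = 16
sig^8 ≡ 16^2 = 256 ≡ 25
13 = 8 + 4 + 1, so sig^13 ≡ 25·16·75 ≡ 47 (mod 77)
The recovered value 47 does not match the digest 20.

fails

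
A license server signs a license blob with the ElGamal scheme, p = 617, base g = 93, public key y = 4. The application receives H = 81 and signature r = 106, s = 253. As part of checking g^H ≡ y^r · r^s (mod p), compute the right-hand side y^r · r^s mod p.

4^2 = 16
4^4 ≡ 16^2 = 256
4^8 ≡ 256^2 = 65536 ≡ 134
4^16 ≡ 134^2 = 17956 ≡ 63
4^32 ≡ 63^2 = 3969 ≡ 267
4^64 ≡ 267^2 = 71289 ≡ 334
106 = 64 + 32 + 8 + 2, so 4^106 ≡ 334·267·134·16 ≡ 438 (mod 617)
106^2 = 11236 ≡ 130
106^4 ≡ 130^2 = 16900 ≡ 241
106^8 ≡ 241^2 = 58081 ≡ 83
106^16 ≡ 83^2 = 6889 ≡ 102
106^32 ≡ 102^2 = 10404 ≡ 532
106^64 ≡ 532^2 = 283024 ≡ 438
106^128 ≡ 438^2 = 191844 ≡ 574
253 = 128 + 64 + 32 + 16 + 8 + 4 + 1, so 106^253 ≡ 574·438·532·102·83·241·106 ≡ 611 (mod 617)
y^r · r^s ≡ 438·611 = 267618 ≡ 457 (mod 617)

457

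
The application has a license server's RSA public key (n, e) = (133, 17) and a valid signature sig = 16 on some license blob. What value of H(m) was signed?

25

sig^2 ≡ 16^2 = 256 ≡ 123
sig^4 ≡ 123^2 = 15129 ≡ 100
sig^8 ≡ 100^2 = 10000 ≡ 25
sig^16 ≡ 25^2 = 625 ≡ 93
17 = 16 + 1, so sig^17 ≡ 93·16 ≡ 25 (mod 133)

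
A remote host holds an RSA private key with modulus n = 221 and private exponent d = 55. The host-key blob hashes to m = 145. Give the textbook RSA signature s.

206

Squares mod 221: m^1≡145, m^2≡30, m^4≡16, m^8≡35, m^16≡120, m^32≡35
55 = 32 + 16 + 4 + 2 + 1, so m^55 ≡ 35·120·16·30·145 ≡ 206 (mod 221)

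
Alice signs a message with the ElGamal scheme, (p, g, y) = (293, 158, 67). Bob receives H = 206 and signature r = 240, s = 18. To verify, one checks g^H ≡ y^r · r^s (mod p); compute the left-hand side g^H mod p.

140

Squares mod 293: 158^1≡158, 158^2≡59, 158^4≡258, 158^8≡53, 158^16≡172, 158^32≡284, 158^64≡81, 158^128≡115
206 = 128 + 64 + 8 + 4 + 2, so 158^206 ≡ 115·81·53·258·59 ≡ 140 (mod 293)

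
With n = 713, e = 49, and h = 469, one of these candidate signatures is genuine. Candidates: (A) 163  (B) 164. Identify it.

A

Candidate A: Squares mod 713: 163^1≡163, 163^2≡188, 163^4≡407, 163^8≡233, 163^16≡101, 163^32≡219; 49 = 32 + 16 + 1, so 163^49 ≡ 219·101·163 ≡ 469 (mod 713)
  → matches h = 469
Candidate B: Squares mod 713: 164^1≡164, 164^2≡515, 164^4≡702, 164^8≡121, 164^16≡381, 164^32≡422; 49 = 32 + 16 + 1, so 164^49 ≡ 422·381·164 ≡ 82 (mod 713)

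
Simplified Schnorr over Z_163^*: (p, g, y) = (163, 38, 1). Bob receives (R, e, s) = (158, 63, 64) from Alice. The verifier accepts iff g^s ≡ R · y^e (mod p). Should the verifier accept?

g^s mod p:
38^2 = 1444 ≡ 140
38^4 ≡ 140^2 = 19600 ≡ 40
38^8 ≡ 40^2 = 1600 ≡ 133
38^16 ≡ 133^2 = 17689 ≡ 85
38^32 ≡ 85^2 = 7225 ≡ 53
38^64 ≡ 53^2 = 2809 ≡ 38
R · y^e mod p:
1^2 = 1
1^4 ≡ 1^2 = 1
1^8 ≡ 1^2 = 1
1^16 ≡ 1^2 = 1
1^32 ≡ 1^2 = 1
63 = 32 + 16 + 8 + 4 + 2 + 1, so 1^63 ≡ 1·1·1·1·1·1 ≡ 1 (mod 163)
158·1 = 158 ≡ 158 (mod 163)
38 ≠ 158; the check fails.

reject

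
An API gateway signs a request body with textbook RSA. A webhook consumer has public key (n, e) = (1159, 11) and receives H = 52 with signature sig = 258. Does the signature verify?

sig^2 ≡ 258^2 = 66564 ≡ 501
sig^4 ≡ 501^2 = 251001 ≡ 657
sig^8 ≡ 657^2 = 431649 ≡ 501
11 = 8 + 2 + 1, so sig^11 ≡ 501·501·258 ≡ 292 (mod 1159)
The recovered value 292 does not match the digest 52.

does not verify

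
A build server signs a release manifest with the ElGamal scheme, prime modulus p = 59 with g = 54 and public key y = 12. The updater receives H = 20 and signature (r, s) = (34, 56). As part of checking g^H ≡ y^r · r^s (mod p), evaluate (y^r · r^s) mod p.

12^2 = 144 ≡ 26
12^4 ≡ 26^2 = 676 ≡ 27
12^8 ≡ 27^2 = 729 ≡ 21
12^16 ≡ 21^2 = 441 ≡ 28
12^32 ≡ 28^2 = 784 ≡ 17
34 = 32 + 2, so 12^34 ≡ 17·26 ≡ 29 (mod 59)
34^2 = 1156 ≡ 35
34^4 ≡ 35^2 = 1225 ≡ 45
34^8 ≡ 45^2 = 2025 ≡ 19
34^16 ≡ 19^2 = 361 ≡ 7
34^32 ≡ 7^2 = 49
56 = 32 + 16 + 8, so 34^56 ≡ 49·7·19 ≡ 27 (mod 59)
y^r · r^s ≡ 29·27 = 783 ≡ 16 (mod 59)

16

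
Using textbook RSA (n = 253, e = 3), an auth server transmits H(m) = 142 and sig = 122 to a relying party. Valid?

sig^2 ≡ 122^2 = 14884 ≡ 210
3 = 2 + 1, so sig^3 ≡ 210·122 ≡ 67 (mod 253)
sig^3 mod 253 = 67, but H(m) = 142.

no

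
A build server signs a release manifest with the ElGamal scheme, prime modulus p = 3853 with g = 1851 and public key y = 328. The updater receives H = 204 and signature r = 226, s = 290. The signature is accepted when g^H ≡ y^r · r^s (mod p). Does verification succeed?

passes

Left side g^H mod p:
Squares mod 3853: 1851^1≡1851, 1851^2≡884, 1851^4≡3150, 1851^8≡1025, 1851^16≡2609, 1851^32≡2483, 1851^64≡489, 1851^128≡235
204 = 128 + 64 + 8 + 4, so 1851^204 ≡ 235·489·1025·3150 ≡ 817 (mod 3853)
Right side y^r · r^s mod p:
Squares mod 3853: 328^1≡328, 328^2≡3553, 328^4≡1381, 328^8≡3779, 328^16≡1623, 328^32≡2530, 328^64≡1067, 328^128≡1854
226 = 128 + 64 + 32 + 2, so 328^226 ≡ 1854·1067·2530·3553 ≡ 1288 (mod 3853)
Squares mod 3853: 226^1≡226, 226^2≡987, 226^4≡3213, 226^8≡1182, 226^16≡2338, 226^32≡2690, 226^64≡166, 226^128≡585, 226^256≡3161
290 = 256 + 32 + 2, so 226^290 ≡ 3161·2690·987 ≡ 3025 (mod 3853)
1288·3025 = 3896200 ≡ 817 (mod 3853)
817 ≡ 817 (mod 3853), so the signature is genuine.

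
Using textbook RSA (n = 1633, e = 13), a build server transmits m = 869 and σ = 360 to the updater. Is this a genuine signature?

forged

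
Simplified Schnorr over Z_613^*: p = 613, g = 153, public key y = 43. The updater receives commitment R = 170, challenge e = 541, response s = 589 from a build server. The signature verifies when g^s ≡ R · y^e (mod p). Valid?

no

g^s mod p:
153^2 = 23409 ≡ 115
153^4 ≡ 115^2 = 13225 ≡ 352
153^8 ≡ 352^2 = 123904 ≡ 78
153^16 ≡ 78^2 = 6084 ≡ 567
153^32 ≡ 567^2 = 321489 ≡ 277
153^64 ≡ 277^2 = 76729 ≡ 104
153^128 ≡ 104^2 = 10816 ≡ 395
153^256 ≡ 395^2 = 156025 ≡ 323
153^512 ≡ 323^2 = 104329 ≡ 119
589 = 512 + 64 + 8 + 4 + 1, so 153^589 ≡ 119·104·78·352·153 ≡ 63 (mod 613)
R · y^e mod p:
43^2 = 1849 ≡ 10
43^4 ≡ 10^2 = 100
43^8 ≡ 100^2 = 10000 ≡ 192
43^16 ≡ 192^2 = 36864 ≡ 84
43^32 ≡ 84^2 = 7056 ≡ 313
43^64 ≡ 313^2 = 97969 ≡ 502
43^128 ≡ 502^2 = 252004 ≡ 61
43^256 ≡ 61^2 = 3721 ≡ 43
43^512 ≡ 43^2 = 1849 ≡ 10
541 = 512 + 16 + 8 + 4 + 1, so 43^541 ≡ 10·84·192·100·43 ≡ 549 (mod 613)
170·549 = 93330 ≡ 154 (mod 613)
63 ≠ 154; the check fails.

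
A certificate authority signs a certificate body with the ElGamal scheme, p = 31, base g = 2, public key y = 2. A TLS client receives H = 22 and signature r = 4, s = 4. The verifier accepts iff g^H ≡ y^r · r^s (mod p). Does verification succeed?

passes

Left side g^H mod p:
2^22 mod 31 = 4
Right side y^r · r^s mod p:
2^4 mod 31 = 16
4^4 mod 31 = 8
16·8 = 128 ≡ 4 (mod 31)
4 ≡ 4 (mod 31), so the signature is genuine.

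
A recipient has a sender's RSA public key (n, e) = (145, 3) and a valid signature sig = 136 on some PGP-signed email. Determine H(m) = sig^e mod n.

141

Squares mod 145: sig^1≡136, sig^2≡81
3 = 2 + 1, so sig^3 ≡ 81·136 ≡ 141 (mod 145)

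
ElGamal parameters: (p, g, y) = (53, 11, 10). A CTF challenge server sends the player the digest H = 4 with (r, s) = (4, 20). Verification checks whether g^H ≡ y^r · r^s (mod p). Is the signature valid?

valid

Left side g^H mod p:
Squares mod 53: 11^1≡11, 11^2≡15, 11^4≡13
11^4 ≡ 13 (mod 53)
Right side y^r · r^s mod p:
Squares mod 53: 10^1≡10, 10^2≡47, 10^4≡36
10^4 ≡ 36 (mod 53)
Squares mod 53: 4^1≡4, 4^2≡16, 4^4≡44, 4^8≡28, 4^16≡42
20 = 16 + 4, so 4^20 ≡ 42·44 ≡ 46 (mod 53)
36·46 = 1656 ≡ 13 (mod 53)
13 ≡ 13 (mod 53), so the signature is genuine.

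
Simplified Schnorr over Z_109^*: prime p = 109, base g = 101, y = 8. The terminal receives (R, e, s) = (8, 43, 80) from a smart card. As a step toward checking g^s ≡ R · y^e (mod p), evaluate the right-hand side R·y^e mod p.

Squares mod 109: 8^1≡8, 8^2≡64, 8^4≡63, 8^8≡45, 8^16≡63, 8^32≡45
43 = 32 + 8 + 2 + 1, so 8^43 ≡ 45·45·64·8 ≡ 101 (mod 109)
R · y^e ≡ 8·101 = 808 ≡ 45 (mod 109)

45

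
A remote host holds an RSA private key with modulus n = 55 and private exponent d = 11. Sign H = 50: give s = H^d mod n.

H^11 mod 55 = 50

50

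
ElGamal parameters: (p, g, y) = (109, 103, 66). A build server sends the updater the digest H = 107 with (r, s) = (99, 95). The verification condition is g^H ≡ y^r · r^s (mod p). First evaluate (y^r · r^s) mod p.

66^99 mod 109 = 1
99^95 mod 109 = 18
y^r · r^s ≡ 1·18 = 18 ≡ 18 (mod 109)

18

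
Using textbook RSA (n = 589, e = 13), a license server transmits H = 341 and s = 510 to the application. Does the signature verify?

s^2 ≡ 510^2 = 260100 ≡ 351
s^4 ≡ 351^2 = 123201 ≡ 100
s^8 ≡ 100^2 = 10000 ≡ 576
13 = 8 + 4 + 1, so s^13 ≡ 576·100·510 ≡ 214 (mod 589)
214 ≠ 341, so verification fails.

does not verify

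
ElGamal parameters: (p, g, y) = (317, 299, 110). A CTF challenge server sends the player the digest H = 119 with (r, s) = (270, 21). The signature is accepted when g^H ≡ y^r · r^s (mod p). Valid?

yes

Left side g^H mod p:
Squares mod 317: 299^1≡299, 299^2≡7, 299^4≡49, 299^8≡182, 299^16≡156, 299^32≡244, 299^64≡257
119 = 64 + 32 + 16 + 4 + 2 + 1, so 299^119 ≡ 257·244·156·49·7·299 ≡ 295 (mod 317)
Right side y^r · r^s mod p:
Squares mod 317: 110^1≡110, 110^2≡54, 110^4≡63, 110^8≡165, 110^16≡280, 110^32≡101, 110^64≡57, 110^128≡79, 110^256≡218
270 = 256 + 8 + 4 + 2, so 110^270 ≡ 218·165·63·54 ≡ 15 (mod 317)
Squares mod 317: 270^1≡270, 270^2≡307, 270^4≡100, 270^8≡173, 270^16≡131
21 = 16 + 4 + 1, so 270^21 ≡ 131·100·270 ≡ 231 (mod 317)
15·231 = 3465 ≡ 295 (mod 317)
295 ≡ 295 (mod 317), so the signature is genuine.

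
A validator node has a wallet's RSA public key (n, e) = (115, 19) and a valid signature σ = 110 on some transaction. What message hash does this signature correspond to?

σ^2 ≡ 110^2 = 12100 ≡ 25
σ^4 ≡ 25^2 = 625 ≡ 50
σ^8 ≡ 50^2 = 2500 ≡ 85
σ^16 ≡ 85^2 = 7225 ≡ 95
19 = 16 + 2 + 1, so σ^19 ≡ 95·25·110 ≡ 85 (mod 115)

85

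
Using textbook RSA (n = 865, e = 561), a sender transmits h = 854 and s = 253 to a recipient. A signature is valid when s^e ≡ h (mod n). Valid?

no

Squares mod 865: s^1≡253, s^2≡864, s^4≡1, s^8≡1, s^16≡1, s^32≡1, s^64≡1, s^128≡1, s^256≡1, s^512≡1
561 = 512 + 32 + 16 + 1, so s^561 ≡ 1·1·1·253 ≡ 253 (mod 865)
253 ≠ 854, so verification fails.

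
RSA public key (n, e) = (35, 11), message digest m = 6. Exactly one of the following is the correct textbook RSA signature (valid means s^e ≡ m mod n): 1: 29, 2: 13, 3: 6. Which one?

3

Candidate 1: 29^11 mod 35 = 29
Candidate 2: 13^11 mod 35 = 27
Candidate 3: 6^11 mod 35 = 6
  → matches m = 6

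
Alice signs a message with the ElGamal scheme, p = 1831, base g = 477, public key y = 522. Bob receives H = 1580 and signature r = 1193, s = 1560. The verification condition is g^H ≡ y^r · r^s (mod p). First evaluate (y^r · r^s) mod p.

1420

522^2 = 272484 ≡ 1496
522^4 ≡ 1496^2 = 2238016 ≡ 534
522^8 ≡ 534^2 = 285156 ≡ 1351
522^16 ≡ 1351^2 = 1825201 ≡ 1525
522^32 ≡ 1525^2 = 2325625 ≡ 255
522^64 ≡ 255^2 = 65025 ≡ 940
522^128 ≡ 940^2 = 883600 ≡ 1058
522^256 ≡ 1058^2 = 1119364 ≡ 623
522^512 ≡ 623^2 = 388129 ≡ 1788
522^1024 ≡ 1788^2 = 3196944 ≡ 18
1193 = 1024 + 128 + 32 + 8 + 1, so 522^1193 ≡ 18·1058·255·1351·522 ≡ 1743 (mod 1831)
1193^2 = 1423249 ≡ 562
1193^4 ≡ 562^2 = 315844 ≡ 912
1193^8 ≡ 912^2 = 831744 ≡ 470
1193^16 ≡ 470^2 = 220900 ≡ 1180
1193^32 ≡ 1180^2 = 1392400 ≡ 840
1193^64 ≡ 840^2 = 705600 ≡ 665
1193^128 ≡ 665^2 = 442225 ≡ 954
1193^256 ≡ 954^2 = 910116 ≡ 109
1193^512 ≡ 109^2 = 11881 ≡ 895
1193^1024 ≡ 895^2 = 801025 ≡ 878
1560 = 1024 + 512 + 16 + 8, so 1193^1560 ≡ 878·895·1180·470 ≡ 400 (mod 1831)
y^r · r^s ≡ 1743·400 = 697200 ≡ 1420 (mod 1831)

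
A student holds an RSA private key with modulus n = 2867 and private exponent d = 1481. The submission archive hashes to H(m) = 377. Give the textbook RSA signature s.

377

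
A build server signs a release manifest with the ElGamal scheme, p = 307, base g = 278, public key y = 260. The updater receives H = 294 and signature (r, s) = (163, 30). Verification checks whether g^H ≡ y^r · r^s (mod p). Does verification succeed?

fails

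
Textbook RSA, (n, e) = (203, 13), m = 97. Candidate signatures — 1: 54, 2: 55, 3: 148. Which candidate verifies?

2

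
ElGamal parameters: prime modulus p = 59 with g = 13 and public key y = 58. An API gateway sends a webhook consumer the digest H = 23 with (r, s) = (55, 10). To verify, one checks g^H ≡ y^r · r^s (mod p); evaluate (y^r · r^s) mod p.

31

Squares mod 59: 58^1≡58, 58^2≡1, 58^4≡1, 58^8≡1, 58^16≡1, 58^32≡1
55 = 32 + 16 + 4 + 2 + 1, so 58^55 ≡ 1·1·1·1·58 ≡ 58 (mod 59)
Squares mod 59: 55^1≡55, 55^2≡16, 55^4≡20, 55^8≡46
10 = 8 + 2, so 55^10 ≡ 46·16 ≡ 28 (mod 59)
y^r · r^s ≡ 58·28 = 1624 ≡ 31 (mod 59)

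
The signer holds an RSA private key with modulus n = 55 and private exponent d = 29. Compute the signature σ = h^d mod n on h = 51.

41

h^29 mod 55 = 41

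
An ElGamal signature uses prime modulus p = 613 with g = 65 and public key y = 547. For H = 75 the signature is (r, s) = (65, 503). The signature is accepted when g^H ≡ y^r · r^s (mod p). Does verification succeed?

Left side g^H mod p:
65^2 = 4225 ≡ 547
65^4 ≡ 547^2 = 299209 ≡ 65
65^8 ≡ 65^2 = 4225 ≡ 547
65^16 ≡ 547^2 = 299209 ≡ 65
65^32 ≡ 65^2 = 4225 ≡ 547
65^64 ≡ 547^2 = 299209 ≡ 65
75 = 64 + 8 + 2 + 1, so 65^75 ≡ 65·547·547·65 ≡ 1 (mod 613)
Right side y^r · r^s mod p:
547^2 = 299209 ≡ 65
547^4 ≡ 65^2 = 4225 ≡ 547
547^8 ≡ 547^2 = 299209 ≡ 65
547^16 ≡ 65^2 = 4225 ≡ 547
547^32 ≡ 547^2 = 299209 ≡ 65
547^64 ≡ 65^2 = 4225 ≡ 547
65 = 64 + 1, so 547^65 ≡ 547·547 ≡ 65 (mod 613)
65^2 = 4225 ≡ 547
65^4 ≡ 547^2 = 299209 ≡ 65
65^8 ≡ 65^2 = 4225 ≡ 547
65^16 ≡ 547^2 = 299209 ≡ 65
65^32 ≡ 65^2 = 4225 ≡ 547
65^64 ≡ 547^2 = 299209 ≡ 65
65^128 ≡ 65^2 = 4225 ≡ 547
65^256 ≡ 547^2 = 299209 ≡ 65
503 = 256 + 128 + 64 + 32 + 16 + 4 + 2 + 1, so 65^503 ≡ 65·547·65·547·65·65·547·65 ≡ 547 (mod 613)
65·547 = 35555 ≡ 1 (mod 613)
1 ≡ 1 (mod 613), so the signature is genuine.

passes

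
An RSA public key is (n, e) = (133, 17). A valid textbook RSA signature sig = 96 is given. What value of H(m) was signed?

115

Squares mod 133: sig^1≡96, sig^2≡39, sig^4≡58, sig^8≡39, sig^16≡58
17 = 16 + 1, so sig^17 ≡ 58·96 ≡ 115 (mod 133)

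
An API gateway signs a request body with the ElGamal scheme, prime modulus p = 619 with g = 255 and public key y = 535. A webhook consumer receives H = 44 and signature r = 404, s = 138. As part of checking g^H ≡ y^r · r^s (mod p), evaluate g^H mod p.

255^2 = 65025 ≡ 30
255^4 ≡ 30^2 = 900 ≡ 281
255^8 ≡ 281^2 = 78961 ≡ 348
255^16 ≡ 348^2 = 121104 ≡ 399
255^32 ≡ 399^2 = 159201 ≡ 118
44 = 32 + 8 + 4, so 255^44 ≡ 118·348·281 ≡ 205 (mod 619)

205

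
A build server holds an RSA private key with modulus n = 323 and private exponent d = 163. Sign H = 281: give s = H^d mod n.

H^163 mod 323 = 15

15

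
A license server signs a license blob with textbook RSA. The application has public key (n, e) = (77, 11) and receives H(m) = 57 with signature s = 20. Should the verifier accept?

reject

s^2 ≡ 20^2 = 400 ≡ 15
s^4 ≡ 15^2 = 225 ≡ 71
s^8 ≡ 71^2 = 5041 ≡ 36
11 = 8 + 2 + 1, so s^11 ≡ 36·15·20 ≡ 20 (mod 77)
s^11 mod 77 = 20, but H(m) = 57.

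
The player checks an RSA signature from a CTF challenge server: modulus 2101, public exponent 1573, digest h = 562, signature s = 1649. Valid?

Squares mod 2101: s^1≡1649, s^2≡507, s^4≡727, s^8≡1178, s^16≡1024, s^32≡177, s^64≡1915, s^128≡980, s^256≡243, s^512≡221, s^1024≡518
1573 = 1024 + 512 + 32 + 4 + 1, so s^1573 ≡ 518·221·177·727·1649 ≡ 351 (mod 2101)
351 ≠ 562, so verification fails.

no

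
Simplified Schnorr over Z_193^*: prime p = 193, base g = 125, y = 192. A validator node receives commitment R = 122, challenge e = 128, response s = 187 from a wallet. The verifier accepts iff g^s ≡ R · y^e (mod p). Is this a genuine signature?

forged

g^s mod p:
125^187 mod 193 = 71
R · y^e mod p:
192^128 mod 193 = 1
122·1 = 122 ≡ 122 (mod 193)
71 ≠ 122; the check fails.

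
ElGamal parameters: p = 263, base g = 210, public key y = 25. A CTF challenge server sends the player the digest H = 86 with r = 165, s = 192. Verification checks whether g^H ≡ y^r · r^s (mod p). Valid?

no

Left side g^H mod p:
210^2 = 44100 ≡ 179
210^4 ≡ 179^2 = 32041 ≡ 218
210^8 ≡ 218^2 = 47524 ≡ 184
210^16 ≡ 184^2 = 33856 ≡ 192
210^32 ≡ 192^2 = 36864 ≡ 44
210^64 ≡ 44^2 = 1936 ≡ 95
86 = 64 + 16 + 4 + 2, so 210^86 ≡ 95·192·218·179 ≡ 172 (mod 263)
Right side y^r · r^s mod p:
25^2 = 625 ≡ 99
25^4 ≡ 99^2 = 9801 ≡ 70
25^8 ≡ 70^2 = 4900 ≡ 166
25^16 ≡ 166^2 = 27556 ≡ 204
25^32 ≡ 204^2 = 41616 ≡ 62
25^64 ≡ 62^2 = 3844 ≡ 162
25^128 ≡ 162^2 = 26244 ≡ 207
165 = 128 + 32 + 4 + 1, so 25^165 ≡ 207·62·70·25 ≡ 89 (mod 263)
165^2 = 27225 ≡ 136
165^4 ≡ 136^2 = 18496 ≡ 86
165^8 ≡ 86^2 = 7396 ≡ 32
165^16 ≡ 32^2 = 1024 ≡ 235
165^32 ≡ 235^2 = 55225 ≡ 258
165^64 ≡ 258^2 = 66564 ≡ 25
165^128 ≡ 25^2 = 625 ≡ 99
192 = 128 + 64, so 165^192 ≡ 99·25 ≡ 108 (mod 263)
89·108 = 9612 ≡ 144 (mod 263)
172 ≠ 144, so verification fails.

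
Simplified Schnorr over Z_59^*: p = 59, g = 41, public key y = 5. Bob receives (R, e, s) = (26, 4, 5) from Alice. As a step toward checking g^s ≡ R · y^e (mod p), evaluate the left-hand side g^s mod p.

25

Squares mod 59: 41^1≡41, 41^2≡29, 41^4≡15
5 = 4 + 1, so 41^5 ≡ 15·41 ≡ 25 (mod 59)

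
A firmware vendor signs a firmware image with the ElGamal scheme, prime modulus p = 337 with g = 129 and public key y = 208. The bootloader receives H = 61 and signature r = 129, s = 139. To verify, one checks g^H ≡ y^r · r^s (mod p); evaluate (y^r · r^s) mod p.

208^2 = 43264 ≡ 128
208^4 ≡ 128^2 = 16384 ≡ 208
208^8 ≡ 208^2 = 43264 ≡ 128
208^16 ≡ 128^2 = 16384 ≡ 208
208^32 ≡ 208^2 = 43264 ≡ 128
208^64 ≡ 128^2 = 16384 ≡ 208
208^128 ≡ 208^2 = 43264 ≡ 128
129 = 128 + 1, so 208^129 ≡ 128·208 ≡ 1 (mod 337)
129^2 = 16641 ≡ 128
129^4 ≡ 128^2 = 16384 ≡ 208
129^8 ≡ 208^2 = 43264 ≡ 128
129^16 ≡ 128^2 = 16384 ≡ 208
129^32 ≡ 208^2 = 43264 ≡ 128
129^64 ≡ 128^2 = 16384 ≡ 208
129^128 ≡ 208^2 = 43264 ≡ 128
139 = 128 + 8 + 2 + 1, so 129^139 ≡ 128·128·128·129 ≡ 129 (mod 337)
y^r · r^s ≡ 1·129 = 129 ≡ 129 (mod 337)

129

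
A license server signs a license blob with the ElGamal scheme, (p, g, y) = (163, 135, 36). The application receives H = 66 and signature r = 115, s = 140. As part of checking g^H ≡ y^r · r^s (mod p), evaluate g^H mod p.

140

135^66 mod 163 = 140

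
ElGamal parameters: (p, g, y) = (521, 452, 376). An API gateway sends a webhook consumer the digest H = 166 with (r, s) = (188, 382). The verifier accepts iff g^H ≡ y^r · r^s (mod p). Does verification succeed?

fails

Left side g^H mod p:
452^2 = 204304 ≡ 72
452^4 ≡ 72^2 = 5184 ≡ 495
452^8 ≡ 495^2 = 245025 ≡ 155
452^16 ≡ 155^2 = 24025 ≡ 59
452^32 ≡ 59^2 = 3481 ≡ 355
452^64 ≡ 355^2 = 126025 ≡ 464
452^128 ≡ 464^2 = 215296 ≡ 123
166 = 128 + 32 + 4 + 2, so 452^166 ≡ 123·355·495·72 ≡ 373 (mod 521)
Right side y^r · r^s mod p:
376^2 = 141376 ≡ 185
376^4 ≡ 185^2 = 34225 ≡ 360
376^8 ≡ 360^2 = 129600 ≡ 392
376^16 ≡ 392^2 = 153664 ≡ 490
376^32 ≡ 490^2 = 240100 ≡ 440
376^64 ≡ 440^2 = 193600 ≡ 309
376^128 ≡ 309^2 = 95481 ≡ 138
188 = 128 + 32 + 16 + 8 + 4, so 376^188 ≡ 138·440·490·392·360 ≡ 405 (mod 521)
188^2 = 35344 ≡ 437
188^4 ≡ 437^2 = 190969 ≡ 283
188^8 ≡ 283^2 = 80089 ≡ 376
188^16 ≡ 376^2 = 141376 ≡ 185
188^32 ≡ 185^2 = 34225 ≡ 360
188^64 ≡ 360^2 = 129600 ≡ 392
188^128 ≡ 392^2 = 153664 ≡ 490
188^256 ≡ 490^2 = 240100 ≡ 440
382 = 256 + 64 + 32 + 16 + 8 + 4 + 2, so 188^382 ≡ 440·392·360·185·376·283·437 ≡ 212 (mod 521)
405·212 = 85860 ≡ 416 (mod 521)
373 ≠ 416, so verification fails.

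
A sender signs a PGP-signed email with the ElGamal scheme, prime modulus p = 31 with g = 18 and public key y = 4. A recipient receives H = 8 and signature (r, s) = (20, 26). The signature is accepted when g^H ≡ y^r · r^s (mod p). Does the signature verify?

verifies

Left side g^H mod p:
18^2 = 324 ≡ 14
18^4 ≡ 14^2 = 196 ≡ 10
18^8 ≡ 10^2 = 100 ≡ 7
Right side y^r · r^s mod p:
4^2 = 16
4^4 ≡ 16^2 = 256 ≡ 8
4^8 ≡ 8^2 = 64 ≡ 2
4^16 ≡ 2^2 = 4
20 = 16 + 4, so 4^20 ≡ 4·8 ≡ 1 (mod 31)
20^2 = 400 ≡ 28
20^4 ≡ 28^2 = 784 ≡ 9
20^8 ≡ 9^2 = 81 ≡ 19
20^16 ≡ 19^2 = 361 ≡ 20
26 = 16 + 8 + 2, so 20^26 ≡ 20·19·28 ≡ 7 (mod 31)
1·7 = 7 ≡ 7 (mod 31)
7 ≡ 7 (mod 31), so the signature is genuine.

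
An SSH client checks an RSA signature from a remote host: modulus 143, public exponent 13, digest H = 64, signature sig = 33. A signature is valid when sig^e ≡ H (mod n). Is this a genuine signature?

sig^2 ≡ 33^2 = 1089 ≡ 88
sig^4 ≡ 88^2 = 7744 ≡ 22
sig^8 ≡ 22^2 = 484 ≡ 55
13 = 8 + 4 + 1, so sig^13 ≡ 55·22·33 ≡ 33 (mod 143)
33 ≠ 64, so verification fails.

forged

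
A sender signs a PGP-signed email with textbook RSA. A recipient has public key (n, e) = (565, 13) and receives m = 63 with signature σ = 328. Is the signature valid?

valid

σ^2 ≡ 328^2 = 107584 ≡ 234
σ^4 ≡ 234^2 = 54756 ≡ 516
σ^8 ≡ 516^2 = 266256 ≡ 141
13 = 8 + 4 + 1, so σ^13 ≡ 141·516·328 ≡ 63 (mod 565)
63 = m, so the signature checks out.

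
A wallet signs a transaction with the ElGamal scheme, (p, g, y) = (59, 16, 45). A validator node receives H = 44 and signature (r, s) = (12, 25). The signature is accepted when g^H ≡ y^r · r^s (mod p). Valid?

Left side g^H mod p:
16^44 mod 59 = 4
Right side y^r · r^s mod p:
45^12 mod 59 = 48
12^25 mod 59 = 35
48·35 = 1680 ≡ 28 (mod 59)
4 ≠ 28, so verification fails.

no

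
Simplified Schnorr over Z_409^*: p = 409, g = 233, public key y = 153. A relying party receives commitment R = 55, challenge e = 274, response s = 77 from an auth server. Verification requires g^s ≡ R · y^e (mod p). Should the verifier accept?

g^s mod p:
Squares mod 409: 233^1≡233, 233^2≡301, 233^4≡212, 233^8≡363, 233^16≡71, 233^32≡133, 233^64≡102
77 = 64 + 8 + 4 + 1, so 233^77 ≡ 102·363·212·233 ≡ 362 (mod 409)
R · y^e mod p:
Squares mod 409: 153^1≡153, 153^2≡96, 153^4≡218, 153^8≡80, 153^16≡265, 153^32≡286, 153^64≡405, 153^128≡16, 153^256≡256
274 = 256 + 16 + 2, so 153^274 ≡ 256·265·96 ≡ 133 (mod 409)
55·133 = 7315 ≡ 362 (mod 409)
362 ≡ 362 (mod 409); signature holds.

accept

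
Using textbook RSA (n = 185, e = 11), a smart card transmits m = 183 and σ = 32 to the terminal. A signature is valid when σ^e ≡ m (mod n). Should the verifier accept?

σ^2 ≡ 32^2 = 1024 ≡ 99
σ^4 ≡ 99^2 = 9801 ≡ 181
σ^8 ≡ 181^2 = 32761 ≡ 16
11 = 8 + 2 + 1, so σ^11 ≡ 16·99·32 ≡ 183 (mod 185)
183 = m, so the signature checks out.

accept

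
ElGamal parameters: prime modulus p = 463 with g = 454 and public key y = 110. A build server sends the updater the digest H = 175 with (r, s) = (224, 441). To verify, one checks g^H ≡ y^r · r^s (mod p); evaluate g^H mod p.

235

454^2 = 206116 ≡ 81
454^4 ≡ 81^2 = 6561 ≡ 79
454^8 ≡ 79^2 = 6241 ≡ 222
454^16 ≡ 222^2 = 49284 ≡ 206
454^32 ≡ 206^2 = 42436 ≡ 303
454^64 ≡ 303^2 = 91809 ≡ 135
454^128 ≡ 135^2 = 18225 ≡ 168
175 = 128 + 32 + 8 + 4 + 2 + 1, so 454^175 ≡ 168·303·222·79·81·454 ≡ 235 (mod 463)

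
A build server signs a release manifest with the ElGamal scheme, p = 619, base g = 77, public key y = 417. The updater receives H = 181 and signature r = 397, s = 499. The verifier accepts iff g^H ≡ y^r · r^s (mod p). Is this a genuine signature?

Left side g^H mod p:
77^181 mod 619 = 93
Right side y^r · r^s mod p:
417^397 mod 619 = 180
397^499 mod 619 = 114
180·114 = 20520 ≡ 93 (mod 619)
93 ≡ 93 (mod 619), so the signature is genuine.

genuine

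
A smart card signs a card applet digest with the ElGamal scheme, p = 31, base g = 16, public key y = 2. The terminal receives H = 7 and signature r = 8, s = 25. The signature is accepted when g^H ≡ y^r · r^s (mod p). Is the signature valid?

Left side g^H mod p:
16^2 = 256 ≡ 8
16^4 ≡ 8^2 = 64 ≡ 2
7 = 4 + 2 + 1, so 16^7 ≡ 2·8·16 ≡ 8 (mod 31)
Right side y^r · r^s mod p:
2^2 = 4
2^4 ≡ 4^2 = 16
2^8 ≡ 16^2 = 256 ≡ 8
8^2 = 64 ≡ 2
8^4 ≡ 2^2 = 4
8^8 ≡ 4^2 = 16
8^16 ≡ 16^2 = 256 ≡ 8
25 = 16 + 8 + 1, so 8^25 ≡ 8·16·8 ≡ 1 (mod 31)
8·1 = 8 ≡ 8 (mod 31)
8 ≡ 8 (mod 31), so the signature is genuine.

valid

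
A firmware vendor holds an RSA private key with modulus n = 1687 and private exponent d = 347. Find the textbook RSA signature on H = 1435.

203

H^2 ≡ 1435^2 = 2059225 ≡ 1085
H^4 ≡ 1085^2 = 1177225 ≡ 1386
H^8 ≡ 1386^2 = 1920996 ≡ 1190
H^16 ≡ 1190^2 = 1416100 ≡ 707
H^32 ≡ 707^2 = 499849 ≡ 497
H^64 ≡ 497^2 = 247009 ≡ 707
H^128 ≡ 707^2 = 499849 ≡ 497
H^256 ≡ 497^2 = 247009 ≡ 707
347 = 256 + 64 + 16 + 8 + 2 + 1, so H^347 ≡ 707·707·707·1190·1085·1435 ≡ 203 (mod 1687)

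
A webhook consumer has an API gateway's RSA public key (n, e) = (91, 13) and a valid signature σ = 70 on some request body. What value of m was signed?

70

σ^2 ≡ 70^2 = 4900 ≡ 77
σ^4 ≡ 77^2 = 5929 ≡ 14
σ^8 ≡ 14^2 = 196 ≡ 14
13 = 8 + 4 + 1, so σ^13 ≡ 14·14·70 ≡ 70 (mod 91)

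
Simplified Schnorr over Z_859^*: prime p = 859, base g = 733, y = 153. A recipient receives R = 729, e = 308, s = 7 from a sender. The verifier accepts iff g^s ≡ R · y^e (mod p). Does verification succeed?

fails

g^s mod p:
733^2 = 537289 ≡ 414
733^4 ≡ 414^2 = 171396 ≡ 455
7 = 4 + 2 + 1, so 733^7 ≡ 455·414·733 ≡ 409 (mod 859)
R · y^e mod p:
153^2 = 23409 ≡ 216
153^4 ≡ 216^2 = 46656 ≡ 270
153^8 ≡ 270^2 = 72900 ≡ 744
153^16 ≡ 744^2 = 553536 ≡ 340
153^32 ≡ 340^2 = 115600 ≡ 494
153^64 ≡ 494^2 = 244036 ≡ 80
153^128 ≡ 80^2 = 6400 ≡ 387
153^256 ≡ 387^2 = 149769 ≡ 303
308 = 256 + 32 + 16 + 4, so 153^308 ≡ 303·494·340·270 ≡ 503 (mod 859)
729·503 = 366687 ≡ 753 (mod 859)
409 ≠ 753; the check fails.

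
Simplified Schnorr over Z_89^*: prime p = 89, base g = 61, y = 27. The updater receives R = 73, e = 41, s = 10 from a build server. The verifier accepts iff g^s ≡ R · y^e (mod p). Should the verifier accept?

reject

g^s mod p:
61^10 mod 89 = 49
R · y^e mod p:
27^41 mod 89 = 19
73·19 = 1387 ≡ 52 (mod 89)
49 ≠ 52; the check fails.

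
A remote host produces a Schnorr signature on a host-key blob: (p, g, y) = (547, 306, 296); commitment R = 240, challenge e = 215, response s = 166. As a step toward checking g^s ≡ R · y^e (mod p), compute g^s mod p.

269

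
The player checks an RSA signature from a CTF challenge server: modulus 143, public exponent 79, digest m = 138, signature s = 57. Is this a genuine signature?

genuine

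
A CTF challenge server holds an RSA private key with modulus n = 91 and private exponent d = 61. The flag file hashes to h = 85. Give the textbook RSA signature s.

85

h^2 ≡ 85^2 = 7225 ≡ 36
h^4 ≡ 36^2 = 1296 ≡ 22
h^8 ≡ 22^2 = 484 ≡ 29
h^16 ≡ 29^2 = 841 ≡ 22
h^32 ≡ 22^2 = 484 ≡ 29
61 = 32 + 16 + 8 + 4 + 1, so h^61 ≡ 29·22·29·22·85 ≡ 85 (mod 91)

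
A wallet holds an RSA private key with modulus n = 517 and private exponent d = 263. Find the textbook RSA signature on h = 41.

358

h^2 ≡ 41^2 = 1681 ≡ 130
h^4 ≡ 130^2 = 16900 ≡ 356
h^8 ≡ 356^2 = 126736 ≡ 71
h^16 ≡ 71^2 = 5041 ≡ 388
h^32 ≡ 388^2 = 150544 ≡ 97
h^64 ≡ 97^2 = 9409 ≡ 103
h^128 ≡ 103^2 = 10609 ≡ 269
h^256 ≡ 269^2 = 72361 ≡ 498
263 = 256 + 4 + 2 + 1, so h^263 ≡ 498·356·130·41 ≡ 358 (mod 517)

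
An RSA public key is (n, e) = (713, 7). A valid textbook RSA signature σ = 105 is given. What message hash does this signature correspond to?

σ^2 ≡ 105^2 = 11025 ≡ 330
σ^4 ≡ 330^2 = 108900 ≡ 524
7 = 4 + 2 + 1, so σ^7 ≡ 524·330·105 ≡ 55 (mod 713)

55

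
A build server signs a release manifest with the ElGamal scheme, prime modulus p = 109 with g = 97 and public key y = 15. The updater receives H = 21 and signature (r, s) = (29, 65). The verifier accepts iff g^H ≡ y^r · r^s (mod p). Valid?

Left side g^H mod p:
97^2 = 9409 ≡ 35
97^4 ≡ 35^2 = 1225 ≡ 26
97^8 ≡ 26^2 = 676 ≡ 22
97^16 ≡ 22^2 = 484 ≡ 48
21 = 16 + 4 + 1, so 97^21 ≡ 48·26·97 ≡ 66 (mod 109)
Right side y^r · r^s mod p:
15^2 = 225 ≡ 7
15^4 ≡ 7^2 = 49
15^8 ≡ 49^2 = 2401 ≡ 3
15^16 ≡ 3^2 = 9
29 = 16 + 8 + 4 + 1, so 15^29 ≡ 9·3·49·15 ≡ 7 (mod 109)
29^2 = 841 ≡ 78
29^4 ≡ 78^2 = 6084 ≡ 89
29^8 ≡ 89^2 = 7921 ≡ 73
29^16 ≡ 73^2 = 5329 ≡ 97
29^32 ≡ 97^2 = 9409 ≡ 35
29^64 ≡ 35^2 = 1225 ≡ 26
65 = 64 + 1, so 29^65 ≡ 26·29 ≡ 100 (mod 109)
7·100 = 700 ≡ 46 (mod 109)
66 ≠ 46, so verification fails.

no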